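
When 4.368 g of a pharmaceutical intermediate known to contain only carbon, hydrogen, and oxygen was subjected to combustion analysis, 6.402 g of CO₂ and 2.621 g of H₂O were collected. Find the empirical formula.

mol C = 6.402 g CO₂ ÷ 44.009 g/mol = 0.14547 mol
mol H = 2 × 2.621 g H₂O ÷ 18.015 g/mol = 0.29098 mol
mass O = 4.368 − (1.7472 + 0.29331) = 2.3274 g → mol O = 2.3274 ÷ 15.999 = 0.14547 mol
Divide by the smallest (0.14547 mol): C 1.000, H 2.000, O 1.000

CH2O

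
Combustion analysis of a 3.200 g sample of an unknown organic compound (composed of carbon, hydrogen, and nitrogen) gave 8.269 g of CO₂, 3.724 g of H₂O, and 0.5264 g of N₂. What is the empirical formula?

C5H11N

mol C = 8.269 g CO₂ ÷ 44.009 g/mol = 0.18789 mol
mol H = 2 × 3.724 g H₂O ÷ 18.015 g/mol = 0.41343 mol
mol N = 2 × 0.5264 g N₂ ÷ 28.014 g/mol = 0.037581 mol
Divide by the smallest (0.037581 mol): C 5.000, H 11.001, N 1.000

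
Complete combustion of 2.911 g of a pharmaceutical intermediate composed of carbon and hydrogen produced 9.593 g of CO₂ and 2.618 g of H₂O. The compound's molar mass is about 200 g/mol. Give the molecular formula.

mol C = 9.593 g CO₂ ÷ 44.009 g/mol = 0.21798 mol
mol H = 2 × 2.618 g H₂O ÷ 18.015 g/mol = 0.29065 mol
Divide by the smallest (0.21798 mol): C 1.000, H 1.333
Multiplying each by 3 gives whole numbers: C 3.00, H 4.00
Empirical formula: C3H4
Empirical-formula mass = 40.06 g/mol; 200 ÷ 40.06 ≈ 5, so the molecular formula is C15H20.

C15H20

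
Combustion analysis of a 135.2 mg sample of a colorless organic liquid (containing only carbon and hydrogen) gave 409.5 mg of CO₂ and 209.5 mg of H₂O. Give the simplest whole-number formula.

mol C = 0.4095 g CO₂ ÷ 44.009 g/mol = 0.0093049 mol
mol H = 2 × 0.2095 g H₂O ÷ 18.015 g/mol = 0.023258 mol
Divide by the smallest (0.0093049 mol): C 1.000, H 2.500
Multiplying each by 2 gives whole numbers: C 2.00, H 5.00

C2H5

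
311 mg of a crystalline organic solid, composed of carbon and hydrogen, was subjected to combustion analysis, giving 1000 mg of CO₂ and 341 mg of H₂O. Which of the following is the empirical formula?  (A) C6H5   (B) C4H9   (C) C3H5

mol C = 1.00 g CO₂ ÷ 44.009 g/mol = 0.02272 mol
mol H = 2 × 0.341 g H₂O ÷ 18.015 g/mol = 0.03786 mol
Divide by the smallest (0.02272 mol): C 1.000, H 1.666
Multiplying each by 3 gives whole numbers: C 3.00, H 5.00

(C) C3H5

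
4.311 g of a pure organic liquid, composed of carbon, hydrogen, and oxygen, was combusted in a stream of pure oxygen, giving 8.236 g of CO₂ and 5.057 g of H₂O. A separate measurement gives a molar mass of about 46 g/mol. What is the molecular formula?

C2H6O

mol C = 8.236 g CO₂ ÷ 44.009 g/mol = 0.18714 mol
mol H = 2 × 5.057 g H₂O ÷ 18.015 g/mol = 0.56142 mol
mass O = 4.311 − (2.2478 + 0.56591) = 1.4973 g → mol O = 1.4973 ÷ 15.999 = 0.093588 mol
Divide by the smallest (0.093588 mol): C 2.000, H 5.999, O 1.000
Empirical formula: C2H6O
Empirical-formula mass = 46.07 g/mol; 46 ÷ 46.07 ≈ 1, so the molecular formula is C2H6O.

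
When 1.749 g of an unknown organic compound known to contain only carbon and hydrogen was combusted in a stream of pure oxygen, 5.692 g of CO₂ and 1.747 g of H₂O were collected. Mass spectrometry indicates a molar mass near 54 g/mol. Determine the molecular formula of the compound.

C4H6

mol C = 5.692 g CO₂ ÷ 44.009 g/mol = 0.12934 mol
mol H = 2 × 1.747 g H₂O ÷ 18.015 g/mol = 0.19395 mol
Divide by the smallest (0.12934 mol): C 1.000, H 1.500
Multiplying each by 2 gives whole numbers: C 2.00, H 3.00
Empirical formula: C2H3
Empirical-formula mass = 27.05 g/mol; 54 ÷ 27.05 ≈ 2, so the molecular formula is C4H6.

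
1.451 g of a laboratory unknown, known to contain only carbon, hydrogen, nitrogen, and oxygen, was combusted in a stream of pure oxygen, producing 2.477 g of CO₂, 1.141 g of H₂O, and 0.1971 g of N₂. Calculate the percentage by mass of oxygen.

mol C = 2.477 g CO₂ ÷ 44.009 g/mol = 0.056284 mol
mol H = 2 × 1.141 g H₂O ÷ 18.015 g/mol = 0.12667 mol
mol N = 2 × 0.1971 g N₂ ÷ 28.014 g/mol = 0.014072 mol
mass O = 1.451 − (0.67603 + 0.12769 + 0.19710) = 0.45019 g → mol O = 0.45019 ÷ 15.999 = 0.028139 mol
mass % O = 0.45019 g ÷ 1.451 g × 100%

31.03%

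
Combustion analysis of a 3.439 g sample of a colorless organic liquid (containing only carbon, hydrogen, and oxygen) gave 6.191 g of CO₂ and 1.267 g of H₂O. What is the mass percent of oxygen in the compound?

mol C = 6.191 g CO₂ ÷ 44.009 g/mol = 0.14068 mol
mol H = 2 × 1.267 g H₂O ÷ 18.015 g/mol = 0.14066 mol
mass O = 3.439 − (1.6897 + 0.14179) = 1.6076 g → mol O = 1.6076 ÷ 15.999 = 0.10048 mol
mass % O = 1.6076 g ÷ 3.439 g × 100%

46.74%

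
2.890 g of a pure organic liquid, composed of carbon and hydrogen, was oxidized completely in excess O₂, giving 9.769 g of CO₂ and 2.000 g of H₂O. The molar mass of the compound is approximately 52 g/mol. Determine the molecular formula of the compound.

C4H4

mol C = 9.769 g CO₂ ÷ 44.009 g/mol = 0.22198 mol
mol H = 2 × 2.000 g H₂O ÷ 18.015 g/mol = 0.22204 mol
Divide by the smallest (0.22198 mol): C 1.000, H 1.000
Empirical formula: CH
Empirical-formula mass = 13.02 g/mol; 52 ÷ 13.02 ≈ 4, so the molecular formula is C4H4.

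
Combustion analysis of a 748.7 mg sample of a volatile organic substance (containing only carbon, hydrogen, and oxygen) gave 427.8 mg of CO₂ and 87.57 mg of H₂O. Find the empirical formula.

CHO4

mol C = 0.4278 g CO₂ ÷ 44.009 g/mol = 0.0097207 mol
mol H = 2 × 0.08757 g H₂O ÷ 18.015 g/mol = 0.0097219 mol
mass O = 0.7487 − (0.11676 + 0.0097997) = 0.62214 g → mol O = 0.62214 ÷ 15.999 = 0.038886 mol
Divide by the smallest (0.0097207 mol): C 1.000, H 1.000, O 4.000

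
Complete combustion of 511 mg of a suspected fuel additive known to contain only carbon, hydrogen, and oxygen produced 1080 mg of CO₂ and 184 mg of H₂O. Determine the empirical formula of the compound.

C6H5O3

mol C = 1.08 g CO₂ ÷ 44.009 g/mol = 0.02454 mol
mol H = 2 × 0.184 g H₂O ÷ 18.015 g/mol = 0.02043 mol
mass O = 0.511 − (0.2948 + 0.02059) = 0.1957 g → mol O = 0.1957 ÷ 15.999 = 0.01223 mol
Divide by the smallest (0.01223 mol): C 2.007, H 1.670, O 1.000
Multiplying each by 3 gives whole numbers: C 6.02, H 5.01, O 3.00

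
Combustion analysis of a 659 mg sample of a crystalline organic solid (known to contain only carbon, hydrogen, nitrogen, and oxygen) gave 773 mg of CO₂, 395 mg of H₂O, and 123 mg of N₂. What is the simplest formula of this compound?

mol C = 0.773 g CO₂ ÷ 44.009 g/mol = 0.01756 mol
mol H = 2 × 0.395 g H₂O ÷ 18.015 g/mol = 0.04385 mol
mol N = 2 × 0.123 g N₂ ÷ 28.014 g/mol = 0.008781 mol
mass O = 0.659 − (0.2110 + 0.04420 + 0.1230) = 0.2808 g → mol O = 0.2808 ÷ 15.999 = 0.01755 mol
Divide by the smallest (0.008781 mol): C 2.000, H 4.994, N 1.000, O 1.999

C2H5NO2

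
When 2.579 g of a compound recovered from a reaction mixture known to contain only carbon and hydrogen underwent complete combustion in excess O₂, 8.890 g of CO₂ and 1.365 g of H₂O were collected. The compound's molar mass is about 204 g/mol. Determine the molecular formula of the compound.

C16H12

mol C = 8.890 g CO₂ ÷ 44.009 g/mol = 0.20200 mol
mol H = 2 × 1.365 g H₂O ÷ 18.015 g/mol = 0.15154 mol
Divide by the smallest (0.15154 mol): C 1.333, H 1.000
Multiplying each by 3 gives whole numbers: C 4.00, H 3.00
Empirical formula: C4H3
Empirical-formula mass = 51.07 g/mol; 204 ÷ 51.07 ≈ 4, so the molecular formula is C16H12.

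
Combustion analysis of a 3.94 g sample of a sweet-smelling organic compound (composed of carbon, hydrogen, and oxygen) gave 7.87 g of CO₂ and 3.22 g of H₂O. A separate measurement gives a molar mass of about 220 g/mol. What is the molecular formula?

C10H20O5

mol C = 7.87 g CO₂ ÷ 44.009 g/mol = 0.1788 mol
mol H = 2 × 3.22 g H₂O ÷ 18.015 g/mol = 0.3575 mol
mass O = 3.94 − (2.148 + 0.3603) = 1.432 g → mol O = 1.432 ÷ 15.999 = 0.08949 mol
Divide by the smallest (0.08949 mol): C 1.998, H 3.995, O 1.000
Empirical formula: C2H4O
Empirical-formula mass = 44.05 g/mol; 220 ÷ 44.05 ≈ 5, so the molecular formula is C10H20O5.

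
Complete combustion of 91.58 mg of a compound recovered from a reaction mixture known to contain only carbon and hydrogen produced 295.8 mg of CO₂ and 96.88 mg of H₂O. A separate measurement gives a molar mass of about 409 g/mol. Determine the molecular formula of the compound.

mol C = 0.2958 g CO₂ ÷ 44.009 g/mol = 0.0067214 mol
mol H = 2 × 0.09688 g H₂O ÷ 18.015 g/mol = 0.010755 mol
Divide by the smallest (0.0067214 mol): C 1.000, H 1.600
Multiplying each by 5 gives whole numbers: C 5.00, H 8.00
Empirical formula: C5H8
Empirical-formula mass = 68.12 g/mol; 409 ÷ 68.12 ≈ 6, so the molecular formula is C30H48.

C30H48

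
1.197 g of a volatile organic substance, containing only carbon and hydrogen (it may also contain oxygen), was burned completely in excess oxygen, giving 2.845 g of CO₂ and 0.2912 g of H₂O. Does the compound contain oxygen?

mol C = 2.845 g CO₂ ÷ 44.009 g/mol = 0.064646 mol
mol H = 2 × 0.2912 g H₂O ÷ 18.015 g/mol = 0.032329 mol
C and H account for only 0.80905 g of the 1.197 g sample; the remaining 0.38795 g must be oxygen.

yes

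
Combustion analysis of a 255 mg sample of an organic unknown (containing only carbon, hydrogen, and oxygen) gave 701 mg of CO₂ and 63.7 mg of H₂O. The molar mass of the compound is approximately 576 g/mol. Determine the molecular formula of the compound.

C36H16O8

mol C = 0.701 g CO₂ ÷ 44.009 g/mol = 0.01593 mol
mol H = 2 × 0.0637 g H₂O ÷ 18.015 g/mol = 0.007072 mol
mass O = 0.255 − (0.1913 + 0.007128) = 0.05655 g → mol O = 0.05655 ÷ 15.999 = 0.003535 mol
Divide by the smallest (0.003535 mol): C 4.506, H 2.001, O 1.000
Multiplying each by 2 gives whole numbers: C 9.01, H 4.00, O 2.00
Empirical formula: C9H4O2
Empirical-formula mass = 144.13 g/mol; 576 ÷ 144.13 ≈ 4, so the molecular formula is C36H16O8.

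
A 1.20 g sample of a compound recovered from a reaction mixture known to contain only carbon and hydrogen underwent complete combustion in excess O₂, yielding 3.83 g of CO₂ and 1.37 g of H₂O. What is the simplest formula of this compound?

C4H7

mol C = 3.83 g CO₂ ÷ 44.009 g/mol = 0.08703 mol
mol H = 2 × 1.37 g H₂O ÷ 18.015 g/mol = 0.1521 mol
Divide by the smallest (0.08703 mol): C 1.000, H 1.748
Multiplying each by 4 gives whole numbers: C 4.00, H 6.99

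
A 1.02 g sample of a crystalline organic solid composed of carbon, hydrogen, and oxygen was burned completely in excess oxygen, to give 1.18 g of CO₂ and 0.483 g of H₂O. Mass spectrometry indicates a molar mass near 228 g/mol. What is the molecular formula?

mol C = 1.18 g CO₂ ÷ 44.009 g/mol = 0.02681 mol
mol H = 2 × 0.483 g H₂O ÷ 18.015 g/mol = 0.05362 mol
mass O = 1.02 − (0.3220 + 0.05405) = 0.6439 g → mol O = 0.6439 ÷ 15.999 = 0.04025 mol
Divide by the smallest (0.02681 mol): C 1.000, H 2.000, O 1.501
Multiplying each by 2 gives whole numbers: C 2.00, H 4.00, O 3.00
Empirical formula: C2H4O3
Empirical-formula mass = 76.05 g/mol; 228 ÷ 76.05 ≈ 3, so the molecular formula is C6H12O9.

C6H12O9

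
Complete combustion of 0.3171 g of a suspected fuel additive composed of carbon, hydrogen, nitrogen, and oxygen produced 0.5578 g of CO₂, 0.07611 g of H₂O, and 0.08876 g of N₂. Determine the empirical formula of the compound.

mol C = 0.5578 g CO₂ ÷ 44.009 g/mol = 0.012675 mol
mol H = 2 × 0.07611 g H₂O ÷ 18.015 g/mol = 0.0084496 mol
mol N = 2 × 0.08876 g N₂ ÷ 28.014 g/mol = 0.0063368 mol
mass O = 0.3171 − (0.15224 + 0.0085172 + 0.088760) = 0.067587 g → mol O = 0.067587 ÷ 15.999 = 0.0042245 mol
Divide by the smallest (0.0042245 mol): C 3.000, H 2.000, N 1.500, O 1.000
Multiplying each by 2 gives whole numbers: C 6.00, H 4.00, N 3.00, O 2.00

C6H4N3O2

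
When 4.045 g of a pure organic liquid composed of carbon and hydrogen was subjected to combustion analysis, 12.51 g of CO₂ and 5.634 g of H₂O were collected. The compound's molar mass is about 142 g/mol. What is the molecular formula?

C10H22

mol C = 12.51 g CO₂ ÷ 44.009 g/mol = 0.28426 mol
mol H = 2 × 5.634 g H₂O ÷ 18.015 g/mol = 0.62548 mol
Divide by the smallest (0.28426 mol): C 1.000, H 2.200
Multiplying each by 5 gives whole numbers: C 5.00, H 11.00
Empirical formula: C5H11
Empirical-formula mass = 71.14 g/mol; 142 ÷ 71.14 ≈ 2, so the molecular formula is C10H22.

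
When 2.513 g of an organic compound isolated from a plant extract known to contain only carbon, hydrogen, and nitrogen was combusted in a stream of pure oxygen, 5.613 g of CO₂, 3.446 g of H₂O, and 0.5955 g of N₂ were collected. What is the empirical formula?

mol C = 5.613 g CO₂ ÷ 44.009 g/mol = 0.12754 mol
mol H = 2 × 3.446 g H₂O ÷ 18.015 g/mol = 0.38257 mol
mol N = 2 × 0.5955 g N₂ ÷ 28.014 g/mol = 0.042514 mol
Divide by the smallest (0.042514 mol): C 3.000, H 8.999, N 1.000

C3H9N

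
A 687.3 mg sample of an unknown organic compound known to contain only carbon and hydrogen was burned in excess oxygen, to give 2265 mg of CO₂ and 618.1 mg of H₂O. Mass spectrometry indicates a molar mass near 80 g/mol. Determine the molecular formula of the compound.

C6H8

mol C = 2.265 g CO₂ ÷ 44.009 g/mol = 0.051467 mol
mol H = 2 × 0.6181 g H₂O ÷ 18.015 g/mol = 0.068621 mol
Divide by the smallest (0.051467 mol): C 1.000, H 1.333
Multiplying each by 3 gives whole numbers: C 3.00, H 4.00
Empirical formula: C3H4
Empirical-formula mass = 40.06 g/mol; 80 ÷ 40.06 ≈ 2, so the molecular formula is C6H8.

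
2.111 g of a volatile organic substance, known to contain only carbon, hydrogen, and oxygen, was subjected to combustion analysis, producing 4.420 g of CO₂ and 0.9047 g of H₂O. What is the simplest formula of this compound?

C2H2O

mol C = 4.420 g CO₂ ÷ 44.009 g/mol = 0.10043 mol
mol H = 2 × 0.9047 g H₂O ÷ 18.015 g/mol = 0.10044 mol
mass O = 2.111 − (1.2063 + 0.10124) = 0.80345 g → mol O = 0.80345 ÷ 15.999 = 0.050218 mol
Divide by the smallest (0.050218 mol): C 2.000, H 2.000, O 1.000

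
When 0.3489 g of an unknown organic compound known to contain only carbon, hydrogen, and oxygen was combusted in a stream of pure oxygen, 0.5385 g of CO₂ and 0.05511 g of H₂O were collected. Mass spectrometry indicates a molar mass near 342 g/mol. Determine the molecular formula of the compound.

C12H6O12

mol C = 0.5385 g CO₂ ÷ 44.009 g/mol = 0.012236 mol
mol H = 2 × 0.05511 g H₂O ÷ 18.015 g/mol = 0.0061182 mol
mass O = 0.3489 − (0.14697 + 0.0061672) = 0.19576 g → mol O = 0.19576 ÷ 15.999 = 0.012236 mol
Divide by the smallest (0.0061182 mol): C 2.000, H 1.000, O 2.000
Empirical formula: C2HO2
Empirical-formula mass = 57.03 g/mol; 342 ÷ 57.03 ≈ 6, so the molecular formula is C12H6O12.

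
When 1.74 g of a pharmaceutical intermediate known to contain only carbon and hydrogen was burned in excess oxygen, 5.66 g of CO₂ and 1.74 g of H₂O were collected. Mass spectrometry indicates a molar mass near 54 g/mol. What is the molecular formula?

mol C = 5.66 g CO₂ ÷ 44.009 g/mol = 0.1286 mol
mol H = 2 × 1.74 g H₂O ÷ 18.015 g/mol = 0.1932 mol
Divide by the smallest (0.1286 mol): C 1.000, H 1.502
Multiplying each by 2 gives whole numbers: C 2.00, H 3.00
Empirical formula: C2H3
Empirical-formula mass = 27.05 g/mol; 54 ÷ 27.05 ≈ 2, so the molecular formula is C4H6.

C4H6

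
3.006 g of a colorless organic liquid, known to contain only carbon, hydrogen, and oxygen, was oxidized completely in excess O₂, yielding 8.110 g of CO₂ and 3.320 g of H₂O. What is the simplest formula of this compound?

mol C = 8.110 g CO₂ ÷ 44.009 g/mol = 0.18428 mol
mol H = 2 × 3.320 g H₂O ÷ 18.015 g/mol = 0.36858 mol
mass O = 3.006 − (2.2134 + 0.37153) = 0.42108 g → mol O = 0.42108 ÷ 15.999 = 0.026319 mol
Divide by the smallest (0.026319 mol): C 7.002, H 14.004, O 1.000

C7H14O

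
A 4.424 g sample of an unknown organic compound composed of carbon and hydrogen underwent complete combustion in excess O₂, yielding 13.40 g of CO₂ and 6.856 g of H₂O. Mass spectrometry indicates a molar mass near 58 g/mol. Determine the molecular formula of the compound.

C4H10

mol C = 13.40 g CO₂ ÷ 44.009 g/mol = 0.30448 mol
mol H = 2 × 6.856 g H₂O ÷ 18.015 g/mol = 0.76114 mol
Divide by the smallest (0.30448 mol): C 1.000, H 2.500
Multiplying each by 2 gives whole numbers: C 2.00, H 5.00
Empirical formula: C2H5
Empirical-formula mass = 29.06 g/mol; 58 ÷ 29.06 ≈ 2, so the molecular formula is C4H10.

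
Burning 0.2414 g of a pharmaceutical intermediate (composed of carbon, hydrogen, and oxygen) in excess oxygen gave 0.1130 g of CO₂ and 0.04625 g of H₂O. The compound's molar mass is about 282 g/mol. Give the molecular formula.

mol C = 0.1130 g CO₂ ÷ 44.009 g/mol = 0.0025677 mol
mol H = 2 × 0.04625 g H₂O ÷ 18.015 g/mol = 0.0051346 mol
mass O = 0.2414 − (0.030840 + 0.0051757) = 0.20538 g → mol O = 0.20538 ÷ 15.999 = 0.012837 mol
Divide by the smallest (0.0025677 mol): C 1.000, H 2.000, O 5.000
Empirical formula: CH2O5
Empirical-formula mass = 94.02 g/mol; 282 ÷ 94.02 ≈ 3, so the molecular formula is C3H6O15.

C3H6O15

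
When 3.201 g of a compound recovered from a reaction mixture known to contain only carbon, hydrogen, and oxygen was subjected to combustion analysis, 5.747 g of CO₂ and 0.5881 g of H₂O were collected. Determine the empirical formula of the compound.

C4H2O3

mol C = 5.747 g CO₂ ÷ 44.009 g/mol = 0.13059 mol
mol H = 2 × 0.5881 g H₂O ÷ 18.015 g/mol = 0.065290 mol
mass O = 3.201 − (1.5685 + 0.065812) = 1.5667 g → mol O = 1.5667 ÷ 15.999 = 0.097925 mol
Divide by the smallest (0.065290 mol): C 2.000, H 1.000, O 1.500
Multiplying each by 2 gives whole numbers: C 4.00, H 2.00, O 3.00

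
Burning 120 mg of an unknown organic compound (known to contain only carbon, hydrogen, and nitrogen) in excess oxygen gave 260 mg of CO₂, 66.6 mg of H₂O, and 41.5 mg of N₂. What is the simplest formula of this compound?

C4H5N2

mol C = 0.260 g CO₂ ÷ 44.009 g/mol = 0.005908 mol
mol H = 2 × 0.0666 g H₂O ÷ 18.015 g/mol = 0.007394 mol
mol N = 2 × 0.0415 g N₂ ÷ 28.014 g/mol = 0.002963 mol
Divide by the smallest (0.002963 mol): C 1.994, H 2.496, N 1.000
Multiplying each by 2 gives whole numbers: C 3.99, H 4.99, N 2.00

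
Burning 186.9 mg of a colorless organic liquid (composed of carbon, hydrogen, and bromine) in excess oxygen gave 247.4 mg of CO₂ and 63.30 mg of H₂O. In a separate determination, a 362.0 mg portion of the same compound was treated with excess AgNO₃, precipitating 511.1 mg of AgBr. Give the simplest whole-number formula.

mol C = 0.2474 g CO₂ ÷ 44.009 g/mol = 0.0056216 mol
mol H = 2 × 0.06330 g H₂O ÷ 18.015 g/mol = 0.0070275 mol
From the AgBr data: mol Br per gram of compound = (0.5111 ÷ 187.772) ÷ 0.3620 = 0.0075191 mol/g, so in the 0.1869 g combustion sample mol Br = 0.0014053 mol
Divide by the smallest (0.0014053 mol): C 4.000, H 5.001, Br 1.000

C4H5Br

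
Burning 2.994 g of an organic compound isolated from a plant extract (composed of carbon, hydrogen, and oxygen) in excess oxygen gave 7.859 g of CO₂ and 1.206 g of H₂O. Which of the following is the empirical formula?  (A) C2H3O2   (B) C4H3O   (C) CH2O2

(B) C4H3O

mol C = 7.859 g CO₂ ÷ 44.009 g/mol = 0.17858 mol
mol H = 2 × 1.206 g H₂O ÷ 18.015 g/mol = 0.13389 mol
mass O = 2.994 − (2.1449 + 0.13496) = 0.71415 g → mol O = 0.71415 ÷ 15.999 = 0.044637 mol
Divide by the smallest (0.044637 mol): C 4.001, H 2.999, O 1.000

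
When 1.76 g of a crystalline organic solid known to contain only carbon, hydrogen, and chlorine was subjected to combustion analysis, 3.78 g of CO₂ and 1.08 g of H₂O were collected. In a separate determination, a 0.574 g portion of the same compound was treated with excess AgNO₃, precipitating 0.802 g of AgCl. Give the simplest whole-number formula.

C5H7Cl

mol C = 3.78 g CO₂ ÷ 44.009 g/mol = 0.08589 mol
mol H = 2 × 1.08 g H₂O ÷ 18.015 g/mol = 0.1199 mol
From the AgCl data: mol Cl per gram of compound = (0.802 ÷ 143.318) ÷ 0.574 = 0.009749 mol/g, so in the 1.76 g combustion sample mol Cl = 0.01716 mol
Divide by the smallest (0.01716 mol): C 5.006, H 6.988, Cl 1.000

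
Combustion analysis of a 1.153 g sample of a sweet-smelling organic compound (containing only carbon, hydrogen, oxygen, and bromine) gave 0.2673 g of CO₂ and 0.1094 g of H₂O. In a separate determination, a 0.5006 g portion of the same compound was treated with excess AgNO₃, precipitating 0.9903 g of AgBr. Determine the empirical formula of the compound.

CH2Br2O

mol C = 0.2673 g CO₂ ÷ 44.009 g/mol = 0.0060738 mol
mol H = 2 × 0.1094 g H₂O ÷ 18.015 g/mol = 0.012145 mol
From the AgBr data: mol Br per gram of compound = (0.9903 ÷ 187.772) ÷ 0.5006 = 0.010535 mol/g, so in the 1.153 g combustion sample mol Br = 0.012147 mol
mass O = 1.153 − (0.072952 + 0.012243 + 0.97061) = 0.097200 g → mol O = 0.097200 ÷ 15.999 = 0.0060754 mol
Divide by the smallest (0.0060738 mol): C 1.000, H 2.000, Br 2.000, O 1.000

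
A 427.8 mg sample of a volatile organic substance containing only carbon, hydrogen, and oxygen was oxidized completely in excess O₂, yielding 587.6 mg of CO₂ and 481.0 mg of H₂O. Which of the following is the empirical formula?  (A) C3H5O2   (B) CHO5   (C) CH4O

mol C = 0.5876 g CO₂ ÷ 44.009 g/mol = 0.013352 mol
mol H = 2 × 0.4810 g H₂O ÷ 18.015 g/mol = 0.053400 mol
mass O = 0.4278 − (0.16037 + 0.053827) = 0.21360 g → mol O = 0.21360 ÷ 15.999 = 0.013351 mol
Divide by the smallest (0.013351 mol): C 1.000, H 4.000, O 1.000

(C) CH4O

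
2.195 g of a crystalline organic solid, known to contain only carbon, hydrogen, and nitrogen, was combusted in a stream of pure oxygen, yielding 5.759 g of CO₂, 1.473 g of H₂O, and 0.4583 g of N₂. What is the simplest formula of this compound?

C4H5N

mol C = 5.759 g CO₂ ÷ 44.009 g/mol = 0.13086 mol
mol H = 2 × 1.473 g H₂O ÷ 18.015 g/mol = 0.16353 mol
mol N = 2 × 0.4583 g N₂ ÷ 28.014 g/mol = 0.032719 mol
Divide by the smallest (0.032719 mol): C 3.999, H 4.998, N 1.000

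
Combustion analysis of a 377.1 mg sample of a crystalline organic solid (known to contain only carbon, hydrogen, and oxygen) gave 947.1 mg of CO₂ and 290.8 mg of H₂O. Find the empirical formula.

C4H6O

mol C = 0.9471 g CO₂ ÷ 44.009 g/mol = 0.021521 mol
mol H = 2 × 0.2908 g H₂O ÷ 18.015 g/mol = 0.032284 mol
mass O = 0.3771 − (0.25848 + 0.032542) = 0.086074 g → mol O = 0.086074 ÷ 15.999 = 0.0053799 mol
Divide by the smallest (0.0053799 mol): C 4.000, H 6.001, O 1.000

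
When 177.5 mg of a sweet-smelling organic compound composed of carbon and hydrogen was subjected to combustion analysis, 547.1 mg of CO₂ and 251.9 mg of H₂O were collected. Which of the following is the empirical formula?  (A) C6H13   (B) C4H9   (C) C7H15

(B) C4H9

mol C = 0.5471 g CO₂ ÷ 44.009 g/mol = 0.012432 mol
mol H = 2 × 0.2519 g H₂O ÷ 18.015 g/mol = 0.027966 mol
Divide by the smallest (0.012432 mol): C 1.000, H 2.250
Multiplying each by 4 gives whole numbers: C 4.00, H 9.00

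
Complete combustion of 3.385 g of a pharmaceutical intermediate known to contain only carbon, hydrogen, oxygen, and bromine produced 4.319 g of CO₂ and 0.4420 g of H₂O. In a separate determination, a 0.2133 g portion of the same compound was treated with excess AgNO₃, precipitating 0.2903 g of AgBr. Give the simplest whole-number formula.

mol C = 4.319 g CO₂ ÷ 44.009 g/mol = 0.098139 mol
mol H = 2 × 0.4420 g H₂O ÷ 18.015 g/mol = 0.049070 mol
From the AgBr data: mol Br per gram of compound = (0.2903 ÷ 187.772) ÷ 0.2133 = 0.0072481 mol/g, so in the 3.385 g combustion sample mol Br = 0.024535 mol
mass O = 3.385 − (1.1787 + 0.049463 + 1.9604) = 0.19635 g → mol O = 0.19635 ÷ 15.999 = 0.012273 mol
Divide by the smallest (0.012273 mol): C 7.996, H 3.998, Br 1.999, O 1.000

C8H4Br2O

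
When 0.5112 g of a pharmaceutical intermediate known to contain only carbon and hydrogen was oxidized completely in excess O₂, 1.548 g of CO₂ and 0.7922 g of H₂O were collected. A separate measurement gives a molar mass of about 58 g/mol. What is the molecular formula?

C4H10

mol C = 1.548 g CO₂ ÷ 44.009 g/mol = 0.035175 mol
mol H = 2 × 0.7922 g H₂O ÷ 18.015 g/mol = 0.087949 mol
Divide by the smallest (0.035175 mol): C 1.000, H 2.500
Multiplying each by 2 gives whole numbers: C 2.00, H 5.00
Empirical formula: C2H5
Empirical-formula mass = 29.06 g/mol; 58 ÷ 29.06 ≈ 2, so the molecular formula is C4H10.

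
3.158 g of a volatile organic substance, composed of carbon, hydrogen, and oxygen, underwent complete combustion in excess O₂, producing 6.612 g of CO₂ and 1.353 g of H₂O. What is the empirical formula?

C2H2O

mol C = 6.612 g CO₂ ÷ 44.009 g/mol = 0.15024 mol
mol H = 2 × 1.353 g H₂O ÷ 18.015 g/mol = 0.15021 mol
mass O = 3.158 − (1.8046 + 0.15141) = 1.2020 g → mol O = 1.2020 ÷ 15.999 = 0.075132 mol
Divide by the smallest (0.075132 mol): C 2.000, H 1.999, O 1.000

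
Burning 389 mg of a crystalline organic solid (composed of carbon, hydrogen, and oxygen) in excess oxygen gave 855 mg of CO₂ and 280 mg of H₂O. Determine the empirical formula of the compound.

mol C = 0.855 g CO₂ ÷ 44.009 g/mol = 0.01943 mol
mol H = 2 × 0.280 g H₂O ÷ 18.015 g/mol = 0.03109 mol
mass O = 0.389 − (0.2333 + 0.03133) = 0.1243 g → mol O = 0.1243 ÷ 15.999 = 0.007770 mol
Divide by the smallest (0.007770 mol): C 2.500, H 4.000, O 1.000
Multiplying each by 2 gives whole numbers: C 5.00, H 8.00, O 2.00

C5H8O2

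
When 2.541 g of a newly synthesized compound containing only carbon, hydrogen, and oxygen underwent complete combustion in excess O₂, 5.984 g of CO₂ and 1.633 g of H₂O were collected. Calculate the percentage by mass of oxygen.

28.54%

mol C = 5.984 g CO₂ ÷ 44.009 g/mol = 0.13597 mol
mol H = 2 × 1.633 g H₂O ÷ 18.015 g/mol = 0.18129 mol
mass O = 2.541 − (1.6332 + 0.18274) = 0.72509 g → mol O = 0.72509 ÷ 15.999 = 0.045321 mol
mass % O = 0.72509 g ÷ 2.541 g × 100%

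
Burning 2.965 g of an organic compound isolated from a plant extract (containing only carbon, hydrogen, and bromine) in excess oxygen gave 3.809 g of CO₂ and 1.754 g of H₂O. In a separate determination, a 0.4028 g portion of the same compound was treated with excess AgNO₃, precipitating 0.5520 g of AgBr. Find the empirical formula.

mol C = 3.809 g CO₂ ÷ 44.009 g/mol = 0.086550 mol
mol H = 2 × 1.754 g H₂O ÷ 18.015 g/mol = 0.19473 mol
From the AgBr data: mol Br per gram of compound = (0.5520 ÷ 187.772) ÷ 0.4028 = 0.0072983 mol/g, so in the 2.965 g combustion sample mol Br = 0.021639 mol
Divide by the smallest (0.021639 mol): C 4.000, H 8.999, Br 1.000

C4H9Br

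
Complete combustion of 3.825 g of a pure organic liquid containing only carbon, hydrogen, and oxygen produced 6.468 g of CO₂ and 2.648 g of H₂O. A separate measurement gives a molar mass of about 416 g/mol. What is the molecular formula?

mol C = 6.468 g CO₂ ÷ 44.009 g/mol = 0.14697 mol
mol H = 2 × 2.648 g H₂O ÷ 18.015 g/mol = 0.29398 mol
mass O = 3.825 − (1.7653 + 0.29633) = 1.7634 g → mol O = 1.7634 ÷ 15.999 = 0.11022 mol
Divide by the smallest (0.11022 mol): C 1.333, H 2.667, O 1.000
Multiplying each by 3 gives whole numbers: C 4.00, H 8.00, O 3.00
Empirical formula: C4H8O3
Empirical-formula mass = 104.10 g/mol; 416 ÷ 104.10 ≈ 4, so the molecular formula is C16H32O12.

C16H32O12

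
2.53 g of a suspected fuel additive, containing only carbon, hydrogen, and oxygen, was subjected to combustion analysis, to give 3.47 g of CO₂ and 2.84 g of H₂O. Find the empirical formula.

CH4O

mol C = 3.47 g CO₂ ÷ 44.009 g/mol = 0.07885 mol
mol H = 2 × 2.84 g H₂O ÷ 18.015 g/mol = 0.3153 mol
mass O = 2.53 − (0.9470 + 0.3178) = 1.265 g → mol O = 1.265 ÷ 15.999 = 0.07908 mol
Divide by the smallest (0.07885 mol): C 1.000, H 3.999, O 1.003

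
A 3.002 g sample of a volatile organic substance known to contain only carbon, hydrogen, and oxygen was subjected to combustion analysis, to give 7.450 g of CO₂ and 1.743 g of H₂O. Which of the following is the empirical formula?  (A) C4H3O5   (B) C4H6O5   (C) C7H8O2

(C) C7H8O2

mol C = 7.450 g CO₂ ÷ 44.009 g/mol = 0.16928 mol
mol H = 2 × 1.743 g H₂O ÷ 18.015 g/mol = 0.19351 mol
mass O = 3.002 − (2.0333 + 0.19505) = 0.77368 g → mol O = 0.77368 ÷ 15.999 = 0.048358 mol
Divide by the smallest (0.048358 mol): C 3.501, H 4.002, O 1.000
Multiplying each by 2 gives whole numbers: C 7.00, H 8.00, O 2.00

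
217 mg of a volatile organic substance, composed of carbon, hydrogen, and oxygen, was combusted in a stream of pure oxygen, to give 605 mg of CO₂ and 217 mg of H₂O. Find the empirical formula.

C8H14O

mol C = 0.605 g CO₂ ÷ 44.009 g/mol = 0.01375 mol
mol H = 2 × 0.217 g H₂O ÷ 18.015 g/mol = 0.02409 mol
mass O = 0.217 − (0.1651 + 0.02428) = 0.02760 g → mol O = 0.02760 ÷ 15.999 = 0.001725 mol
Divide by the smallest (0.001725 mol): C 7.969, H 13.966, O 1.000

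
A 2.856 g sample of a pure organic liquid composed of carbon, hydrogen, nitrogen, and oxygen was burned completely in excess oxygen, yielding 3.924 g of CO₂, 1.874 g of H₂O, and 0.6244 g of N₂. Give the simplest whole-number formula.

mol C = 3.924 g CO₂ ÷ 44.009 g/mol = 0.089164 mol
mol H = 2 × 1.874 g H₂O ÷ 18.015 g/mol = 0.20805 mol
mol N = 2 × 0.6244 g N₂ ÷ 28.014 g/mol = 0.044578 mol
mass O = 2.856 − (1.0709 + 0.20971 + 0.62440) = 0.95094 g → mol O = 0.95094 ÷ 15.999 = 0.059438 mol
Divide by the smallest (0.044578 mol): C 2.000, H 4.667, N 1.000, O 1.333
Multiplying each by 3 gives whole numbers: C 6.00, H 14.00, N 3.00, O 4.00

C6H14N3O4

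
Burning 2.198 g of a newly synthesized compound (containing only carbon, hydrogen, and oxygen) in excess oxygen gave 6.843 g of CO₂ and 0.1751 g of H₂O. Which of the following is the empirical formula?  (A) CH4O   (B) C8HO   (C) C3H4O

(B) C8HO

mol C = 6.843 g CO₂ ÷ 44.009 g/mol = 0.15549 mol
mol H = 2 × 0.1751 g H₂O ÷ 18.015 g/mol = 0.019439 mol
mass O = 2.198 − (1.8676 + 0.019595) = 0.31080 g → mol O = 0.31080 ÷ 15.999 = 0.019426 mol
Divide by the smallest (0.019426 mol): C 8.004, H 1.001, O 1.000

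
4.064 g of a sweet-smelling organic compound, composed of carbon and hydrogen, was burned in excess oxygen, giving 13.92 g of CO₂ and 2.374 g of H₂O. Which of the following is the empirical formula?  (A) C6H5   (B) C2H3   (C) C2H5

mol C = 13.92 g CO₂ ÷ 44.009 g/mol = 0.31630 mol
mol H = 2 × 2.374 g H₂O ÷ 18.015 g/mol = 0.26356 mol
Divide by the smallest (0.26356 mol): C 1.200, H 1.000
Multiplying each by 5 gives whole numbers: C 6.00, H 5.00

(A) C6H5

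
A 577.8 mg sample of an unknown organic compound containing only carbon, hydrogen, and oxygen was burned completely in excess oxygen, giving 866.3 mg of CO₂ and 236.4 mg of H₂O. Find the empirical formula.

mol C = 0.8663 g CO₂ ÷ 44.009 g/mol = 0.019685 mol
mol H = 2 × 0.2364 g H₂O ÷ 18.015 g/mol = 0.026245 mol
mass O = 0.5778 − (0.23643 + 0.026455) = 0.31491 g → mol O = 0.31491 ÷ 15.999 = 0.019683 mol
Divide by the smallest (0.019683 mol): C 1.000, H 1.333, O 1.000
Multiplying each by 3 gives whole numbers: C 3.00, H 4.00, O 3.00

C3H4O3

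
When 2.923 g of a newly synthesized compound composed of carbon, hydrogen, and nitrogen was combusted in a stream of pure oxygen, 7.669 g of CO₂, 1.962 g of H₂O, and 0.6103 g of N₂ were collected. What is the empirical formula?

C4H5N

mol C = 7.669 g CO₂ ÷ 44.009 g/mol = 0.17426 mol
mol H = 2 × 1.962 g H₂O ÷ 18.015 g/mol = 0.21782 mol
mol N = 2 × 0.6103 g N₂ ÷ 28.014 g/mol = 0.043571 mol
Divide by the smallest (0.043571 mol): C 3.999, H 4.999, N 1.000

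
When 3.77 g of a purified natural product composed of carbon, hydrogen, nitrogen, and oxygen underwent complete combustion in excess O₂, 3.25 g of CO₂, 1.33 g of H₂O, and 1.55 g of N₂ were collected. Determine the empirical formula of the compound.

mol C = 3.25 g CO₂ ÷ 44.009 g/mol = 0.07385 mol
mol H = 2 × 1.33 g H₂O ÷ 18.015 g/mol = 0.1477 mol
mol N = 2 × 1.55 g N₂ ÷ 28.014 g/mol = 0.1107 mol
mass O = 3.77 − (0.8870 + 0.1488 + 1.550) = 1.184 g → mol O = 1.184 ÷ 15.999 = 0.07402 mol
Divide by the smallest (0.07385 mol): C 1.000, H 1.999, N 1.498, O 1.002
Multiplying each by 2 gives whole numbers: C 2.00, H 4.00, N 3.00, O 2.00

C2H4N3O2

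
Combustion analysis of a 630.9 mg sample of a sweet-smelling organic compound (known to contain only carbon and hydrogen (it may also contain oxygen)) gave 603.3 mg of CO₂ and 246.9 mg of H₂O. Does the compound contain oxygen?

mol C = 0.6033 g CO₂ ÷ 44.009 g/mol = 0.013709 mol
mol H = 2 × 0.2469 g H₂O ÷ 18.015 g/mol = 0.027410 mol
C and H account for only 0.19228 g of the 0.6309 g sample; the remaining 0.43862 g must be oxygen.

yes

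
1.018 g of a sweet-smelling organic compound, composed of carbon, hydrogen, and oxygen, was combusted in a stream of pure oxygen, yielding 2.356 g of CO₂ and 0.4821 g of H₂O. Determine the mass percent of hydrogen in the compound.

mol C = 2.356 g CO₂ ÷ 44.009 g/mol = 0.053535 mol
mol H = 2 × 0.4821 g H₂O ÷ 18.015 g/mol = 0.053522 mol
mass O = 1.018 − (0.64300 + 0.053950) = 0.32105 g → mol O = 0.32105 ÷ 15.999 = 0.020067 mol
mass % H = 0.053950 g ÷ 1.018 g × 100%

5.30%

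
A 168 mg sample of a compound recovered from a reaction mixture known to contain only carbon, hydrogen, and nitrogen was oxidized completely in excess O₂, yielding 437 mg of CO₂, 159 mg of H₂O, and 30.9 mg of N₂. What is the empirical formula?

C9H16N2

mol C = 0.437 g CO₂ ÷ 44.009 g/mol = 0.009930 mol
mol H = 2 × 0.159 g H₂O ÷ 18.015 g/mol = 0.01765 mol
mol N = 2 × 0.0309 g N₂ ÷ 28.014 g/mol = 0.002206 mol
Divide by the smallest (0.002206 mol): C 4.501, H 8.002, N 1.000
Multiplying each by 2 gives whole numbers: C 9.00, H 16.00, N 2.00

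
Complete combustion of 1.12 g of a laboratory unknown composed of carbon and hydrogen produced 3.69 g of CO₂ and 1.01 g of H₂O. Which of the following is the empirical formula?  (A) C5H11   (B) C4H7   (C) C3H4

(C) C3H4

mol C = 3.69 g CO₂ ÷ 44.009 g/mol = 0.08385 mol
mol H = 2 × 1.01 g H₂O ÷ 18.015 g/mol = 0.1121 mol
Divide by the smallest (0.08385 mol): C 1.000, H 1.337
Multiplying each by 3 gives whole numbers: C 3.00, H 4.01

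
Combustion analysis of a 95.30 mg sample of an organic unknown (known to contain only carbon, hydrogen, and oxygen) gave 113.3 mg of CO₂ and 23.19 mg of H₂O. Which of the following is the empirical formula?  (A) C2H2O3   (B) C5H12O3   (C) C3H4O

(A) C2H2O3

mol C = 0.1133 g CO₂ ÷ 44.009 g/mol = 0.0025745 mol
mol H = 2 × 0.02319 g H₂O ÷ 18.015 g/mol = 0.0025745 mol
mass O = 0.09530 − (0.030922 + 0.0025951) = 0.061783 g → mol O = 0.061783 ÷ 15.999 = 0.0038617 mol
Divide by the smallest (0.0025745 mol): C 1.000, H 1.000, O 1.500
Multiplying each by 2 gives whole numbers: C 2.00, H 2.00, O 3.00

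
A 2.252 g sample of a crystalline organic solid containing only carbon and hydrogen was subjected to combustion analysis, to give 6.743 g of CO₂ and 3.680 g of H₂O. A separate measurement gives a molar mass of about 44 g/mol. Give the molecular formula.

mol C = 6.743 g CO₂ ÷ 44.009 g/mol = 0.15322 mol
mol H = 2 × 3.680 g H₂O ÷ 18.015 g/mol = 0.40855 mol
Divide by the smallest (0.15322 mol): C 1.000, H 2.666
Multiplying each by 3 gives whole numbers: C 3.00, H 8.00
Empirical formula: C3H8
Empirical-formula mass = 44.10 g/mol; 44 ÷ 44.10 ≈ 1, so the molecular formula is C3H8.

C3H8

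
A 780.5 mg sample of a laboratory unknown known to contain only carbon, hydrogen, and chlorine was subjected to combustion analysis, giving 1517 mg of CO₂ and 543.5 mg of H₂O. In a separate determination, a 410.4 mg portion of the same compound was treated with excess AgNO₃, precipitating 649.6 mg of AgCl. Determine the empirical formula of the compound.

C4H7Cl

mol C = 1.517 g CO₂ ÷ 44.009 g/mol = 0.034470 mol
mol H = 2 × 0.5435 g H₂O ÷ 18.015 g/mol = 0.060339 mol
From the AgCl data: mol Cl per gram of compound = (0.6496 ÷ 143.318) ÷ 0.4104 = 0.011044 mol/g, so in the 0.7805 g combustion sample mol Cl = 0.0086201 mol
Divide by the smallest (0.0086201 mol): C 3.999, H 7.000, Cl 1.000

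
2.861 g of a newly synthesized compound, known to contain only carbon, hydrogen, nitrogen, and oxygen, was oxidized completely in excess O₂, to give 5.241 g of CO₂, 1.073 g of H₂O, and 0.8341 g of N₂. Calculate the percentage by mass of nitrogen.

29.15%

mol C = 5.241 g CO₂ ÷ 44.009 g/mol = 0.11909 mol
mol H = 2 × 1.073 g H₂O ÷ 18.015 g/mol = 0.11912 mol
mol N = 2 × 0.8341 g N₂ ÷ 28.014 g/mol = 0.059549 mol
mass O = 2.861 − (1.4304 + 0.12008 + 0.83410) = 0.47644 g → mol O = 0.47644 ÷ 15.999 = 0.029780 mol
mass % N = 0.83410 g ÷ 2.861 g × 100%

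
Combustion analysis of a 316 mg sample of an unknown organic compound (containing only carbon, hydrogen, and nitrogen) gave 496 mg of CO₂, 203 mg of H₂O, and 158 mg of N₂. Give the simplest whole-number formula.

mol C = 0.496 g CO₂ ÷ 44.009 g/mol = 0.01127 mol
mol H = 2 × 0.203 g H₂O ÷ 18.015 g/mol = 0.02254 mol
mol N = 2 × 0.158 g N₂ ÷ 28.014 g/mol = 0.01128 mol
Divide by the smallest (0.01127 mol): C 1.000, H 2.000, N 1.001

CH2N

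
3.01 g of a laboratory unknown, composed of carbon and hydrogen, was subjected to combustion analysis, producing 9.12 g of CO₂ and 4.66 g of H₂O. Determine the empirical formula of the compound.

mol C = 9.12 g CO₂ ÷ 44.009 g/mol = 0.2072 mol
mol H = 2 × 4.66 g H₂O ÷ 18.015 g/mol = 0.5173 mol
Divide by the smallest (0.2072 mol): C 1.000, H 2.496
Multiplying each by 2 gives whole numbers: C 2.00, H 4.99

C2H5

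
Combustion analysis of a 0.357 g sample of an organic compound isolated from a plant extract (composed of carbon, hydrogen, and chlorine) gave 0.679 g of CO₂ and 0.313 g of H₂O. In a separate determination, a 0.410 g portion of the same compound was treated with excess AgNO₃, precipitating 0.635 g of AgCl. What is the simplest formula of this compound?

mol C = 0.679 g CO₂ ÷ 44.009 g/mol = 0.01543 mol
mol H = 2 × 0.313 g H₂O ÷ 18.015 g/mol = 0.03475 mol
From the AgCl data: mol Cl per gram of compound = (0.635 ÷ 143.318) ÷ 0.410 = 0.01081 mol/g, so in the 0.357 g combustion sample mol Cl = 0.003858 mol
Divide by the smallest (0.003858 mol): C 3.999, H 9.007, Cl 1.000

C4H9Cl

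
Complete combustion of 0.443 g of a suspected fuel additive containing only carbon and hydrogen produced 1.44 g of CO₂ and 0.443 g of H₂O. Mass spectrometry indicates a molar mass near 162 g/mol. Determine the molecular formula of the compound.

mol C = 1.44 g CO₂ ÷ 44.009 g/mol = 0.03272 mol
mol H = 2 × 0.443 g H₂O ÷ 18.015 g/mol = 0.04918 mol
Divide by the smallest (0.03272 mol): C 1.000, H 1.503
Multiplying each by 2 gives whole numbers: C 2.00, H 3.01
Empirical formula: C2H3
Empirical-formula mass = 27.05 g/mol; 162 ÷ 27.05 ≈ 6, so the molecular formula is C12H18.

C12H18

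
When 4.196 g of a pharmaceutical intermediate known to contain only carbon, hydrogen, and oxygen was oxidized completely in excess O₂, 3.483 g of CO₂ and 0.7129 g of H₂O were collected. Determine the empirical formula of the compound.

mol C = 3.483 g CO₂ ÷ 44.009 g/mol = 0.079143 mol
mol H = 2 × 0.7129 g H₂O ÷ 18.015 g/mol = 0.079145 mol
mass O = 4.196 − (0.95059 + 0.079778) = 3.1656 g → mol O = 3.1656 ÷ 15.999 = 0.19786 mol
Divide by the smallest (0.079143 mol): C 1.000, H 1.000, O 2.500
Multiplying each by 2 gives whole numbers: C 2.00, H 2.00, O 5.00

C2H2O5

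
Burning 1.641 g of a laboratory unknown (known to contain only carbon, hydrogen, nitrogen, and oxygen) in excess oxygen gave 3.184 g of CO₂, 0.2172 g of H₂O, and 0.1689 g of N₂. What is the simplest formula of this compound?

mol C = 3.184 g CO₂ ÷ 44.009 g/mol = 0.072349 mol
mol H = 2 × 0.2172 g H₂O ÷ 18.015 g/mol = 0.024113 mol
mol N = 2 × 0.1689 g N₂ ÷ 28.014 g/mol = 0.012058 mol
mass O = 1.641 − (0.86898 + 0.024306 + 0.16890) = 0.57881 g → mol O = 0.57881 ÷ 15.999 = 0.036178 mol
Divide by the smallest (0.012058 mol): C 6.000, H 2.000, N 1.000, O 3.000

C6H2NO3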